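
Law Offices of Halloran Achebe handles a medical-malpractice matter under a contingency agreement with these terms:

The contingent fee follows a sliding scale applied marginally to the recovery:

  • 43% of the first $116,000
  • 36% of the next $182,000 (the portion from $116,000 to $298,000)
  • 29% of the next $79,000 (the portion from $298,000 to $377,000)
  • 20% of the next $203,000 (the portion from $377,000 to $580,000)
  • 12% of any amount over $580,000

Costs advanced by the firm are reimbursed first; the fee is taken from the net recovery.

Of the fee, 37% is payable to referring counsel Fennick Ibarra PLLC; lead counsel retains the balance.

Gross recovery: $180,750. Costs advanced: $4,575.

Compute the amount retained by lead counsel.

$45,072.09

Fee base (net of costs): $180,750 − $4,575 = $176,175
First $116,000 at 43% = $49,880.00
Remaining $60,175 at 36% = $21,663.00
Fee: $49,880.00 + $21,663.00 = $71,543.00
Referral share: 37% of $71,543.00 = $26,470.91; lead counsel retains $71,543.00 − $26,470.91 = $45,072.09.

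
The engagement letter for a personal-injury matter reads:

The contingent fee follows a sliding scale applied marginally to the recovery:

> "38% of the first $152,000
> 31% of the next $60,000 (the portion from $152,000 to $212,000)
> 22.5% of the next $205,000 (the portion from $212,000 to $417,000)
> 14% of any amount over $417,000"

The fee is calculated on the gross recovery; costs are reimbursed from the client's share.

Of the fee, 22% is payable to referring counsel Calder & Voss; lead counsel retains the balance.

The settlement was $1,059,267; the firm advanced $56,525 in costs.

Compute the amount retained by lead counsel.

$165,673.86

Fee base is the gross recovery, $1,059,267; costs are reimbursed separately.
First $152,000 at 38% = $57,760.00
Next $60,000 at 31% = $18,600.00
Next $205,000 at 22.5% = $46,125.00
Remaining $642,267 at 14% = $89,917.38
Fee: $57,760.00 + $18,600.00 + $46,125.00 + $89,917.38 = $212,402.38
Referral share: 22% of $212,402.38 = $46,728.52; lead counsel retains $212,402.38 − $46,728.52 = $165,673.86.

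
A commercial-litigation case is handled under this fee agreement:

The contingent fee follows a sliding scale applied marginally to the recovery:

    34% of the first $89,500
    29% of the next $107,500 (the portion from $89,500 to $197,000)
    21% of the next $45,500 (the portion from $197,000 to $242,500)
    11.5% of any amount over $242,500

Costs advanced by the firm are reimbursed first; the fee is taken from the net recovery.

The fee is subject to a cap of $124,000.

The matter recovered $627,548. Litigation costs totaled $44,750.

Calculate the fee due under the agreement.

$110,294.27

Fee base (net of costs): $627,548 − $44,750 = $582,798
First $89,500 at 34% = $30,430.00
Next $107,500 at 29% = $31,175.00
Next $45,500 at 21% = $9,555.00
Remaining $340,298 at 11.5% = $39,134.27
Fee: $30,430.00 + $31,175.00 + $9,555.00 + $39,134.27 = $110,294.27
$110,294.27 is under the $124,000 cap.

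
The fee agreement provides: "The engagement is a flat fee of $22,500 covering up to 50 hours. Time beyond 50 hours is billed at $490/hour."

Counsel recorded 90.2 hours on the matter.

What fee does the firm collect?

Flat fee: $22,500.00
Excess hours: 90.2 − 50 = 40.2
Overrun: 40.2 × $490 = $19,698.00
Total: $22,500.00 + $19,698.00 = $42,198.00

$42,198.00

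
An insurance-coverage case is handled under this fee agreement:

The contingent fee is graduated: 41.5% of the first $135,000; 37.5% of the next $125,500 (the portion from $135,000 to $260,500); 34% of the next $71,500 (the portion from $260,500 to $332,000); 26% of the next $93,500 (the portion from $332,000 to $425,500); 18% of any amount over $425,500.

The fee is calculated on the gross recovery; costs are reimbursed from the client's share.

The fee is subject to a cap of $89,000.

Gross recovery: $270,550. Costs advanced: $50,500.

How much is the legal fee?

$89,000.00

Fee base is the gross recovery, $270,550; costs are reimbursed separately.
First $135,000 at 41.5% = $56,025.00
Next $125,500 at 37.5% = $47,062.50
Remaining $10,050 at 34% = $3,417.00
Fee: $56,025.00 + $47,062.50 + $3,417.00 = $106,504.50
$106,504.50 exceeds the $89,000 cap, so the fee is capped at $89,000.00.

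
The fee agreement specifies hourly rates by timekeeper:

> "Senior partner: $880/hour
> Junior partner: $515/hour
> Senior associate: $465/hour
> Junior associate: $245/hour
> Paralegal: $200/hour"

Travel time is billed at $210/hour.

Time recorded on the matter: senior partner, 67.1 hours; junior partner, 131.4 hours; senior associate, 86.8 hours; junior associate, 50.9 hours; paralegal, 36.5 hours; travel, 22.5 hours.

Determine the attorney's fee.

Senior partner: 67.1 × $880 = $59,048.00
Junior partner: 131.4 × $515 = $67,671.00
Senior associate: 86.8 × $465 = $40,362.00
Junior associate: 50.9 × $245 = $12,470.50
Paralegal: 36.5 × $200 = $7,300.00
Subtotal: $59,048.00 + $67,671.00 + $40,362.00 + $12,470.50 + $7,300.00 = $186,851.50
Travel: 22.5 × $210 = $4,725.00
Total: $186,851.50 + $4,725.00 = $191,576.50

$191,576.50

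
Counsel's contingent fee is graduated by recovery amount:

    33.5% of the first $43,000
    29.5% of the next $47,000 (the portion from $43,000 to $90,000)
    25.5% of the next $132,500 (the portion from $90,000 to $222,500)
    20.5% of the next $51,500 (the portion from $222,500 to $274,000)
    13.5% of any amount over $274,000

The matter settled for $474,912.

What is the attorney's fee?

$99,738.12

First $43,000 at 33.5% = $14,405.00
Next $47,000 at 29.5% = $13,865.00
Next $132,500 at 25.5% = $33,787.50
Next $51,500 at 20.5% = $10,557.50
Remaining $200,912 at 13.5% = $27,123.12
Fee: $14,405.00 + $13,865.00 + $33,787.50 + $10,557.50 + $27,123.12 = $99,738.12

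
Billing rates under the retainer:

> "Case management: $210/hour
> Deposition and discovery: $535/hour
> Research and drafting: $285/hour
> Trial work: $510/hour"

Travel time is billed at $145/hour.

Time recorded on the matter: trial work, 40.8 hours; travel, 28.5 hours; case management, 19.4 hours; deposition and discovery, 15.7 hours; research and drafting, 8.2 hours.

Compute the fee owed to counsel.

$39,751.00

Case management: 19.4 × $210 = $4,074.00
Deposition and discovery: 15.7 × $535 = $8,399.50
Research and drafting: 8.2 × $285 = $2,337.00
Trial work: 40.8 × $510 = $20,808.00
Subtotal: $4,074.00 + $8,399.50 + $2,337.00 + $20,808.00 = $35,618.50
Travel: 28.5 × $145 = $4,132.50
Total: $35,618.50 + $4,132.50 = $39,751.00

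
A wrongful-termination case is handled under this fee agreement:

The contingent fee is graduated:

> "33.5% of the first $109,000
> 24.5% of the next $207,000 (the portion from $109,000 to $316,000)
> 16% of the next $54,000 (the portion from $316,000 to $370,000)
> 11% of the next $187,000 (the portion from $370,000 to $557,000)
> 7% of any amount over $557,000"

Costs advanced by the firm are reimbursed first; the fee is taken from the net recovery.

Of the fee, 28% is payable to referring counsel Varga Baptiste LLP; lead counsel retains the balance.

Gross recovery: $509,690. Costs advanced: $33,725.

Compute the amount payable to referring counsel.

Fee base (net of costs): $509,690 − $33,725 = $475,965
First $109,000 at 33.5% = $36,515.00
Next $207,000 at 24.5% = $50,715.00
Next $54,000 at 16% = $8,640.00
Remaining $105,965 at 11% = $11,656.15
Fee: $36,515.00 + $50,715.00 + $8,640.00 + $11,656.15 = $107,526.15
Referral share: 28% of $107,526.15 = $30,107.32; lead counsel retains $107,526.15 − $30,107.32 = $77,418.83.

$30,107.32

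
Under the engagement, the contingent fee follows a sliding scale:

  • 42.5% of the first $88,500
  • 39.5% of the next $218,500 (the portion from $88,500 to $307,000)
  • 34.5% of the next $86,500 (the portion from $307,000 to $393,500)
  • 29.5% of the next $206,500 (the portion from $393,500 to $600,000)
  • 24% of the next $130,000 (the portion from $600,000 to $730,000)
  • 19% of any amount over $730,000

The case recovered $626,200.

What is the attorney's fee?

$220,968.00

First $88,500 at 42.5% = $37,612.50
Next $218,500 at 39.5% = $86,307.50
Next $86,500 at 34.5% = $29,842.50
Next $206,500 at 29.5% = $60,917.50
Remaining $26,200 at 24% = $6,288.00
Fee: $37,612.50 + $86,307.50 + $29,842.50 + $60,917.50 + $6,288.00 = $220,968.00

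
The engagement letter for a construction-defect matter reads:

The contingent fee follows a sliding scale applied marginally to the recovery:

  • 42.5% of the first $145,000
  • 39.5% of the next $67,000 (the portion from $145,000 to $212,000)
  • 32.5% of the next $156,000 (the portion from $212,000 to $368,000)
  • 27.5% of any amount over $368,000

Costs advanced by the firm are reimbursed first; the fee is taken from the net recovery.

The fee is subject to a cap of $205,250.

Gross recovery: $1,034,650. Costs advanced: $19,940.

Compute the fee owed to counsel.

$205,250.00

Fee base (net of costs): $1,034,650 − $19,940 = $1,014,710
First $145,000 at 42.5% = $61,625.00
Next $67,000 at 39.5% = $26,465.00
Next $156,000 at 32.5% = $50,700.00
Remaining $646,710 at 27.5% = $177,845.25
Fee: $61,625.00 + $26,465.00 + $50,700.00 + $177,845.25 = $316,635.25
$316,635.25 exceeds the $205,250 cap, so the fee is capped at $205,250.00.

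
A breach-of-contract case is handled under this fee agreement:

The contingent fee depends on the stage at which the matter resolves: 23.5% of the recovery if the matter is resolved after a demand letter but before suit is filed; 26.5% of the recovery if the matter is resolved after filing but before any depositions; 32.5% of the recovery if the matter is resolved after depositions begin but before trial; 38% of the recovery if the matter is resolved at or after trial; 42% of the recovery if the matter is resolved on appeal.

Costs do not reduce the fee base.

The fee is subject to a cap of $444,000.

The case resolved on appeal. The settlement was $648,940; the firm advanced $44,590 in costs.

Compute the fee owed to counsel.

$272,554.80

Fee base is the gross recovery, $648,940; costs are reimbursed separately.
The matter resolved on appeal, so the 42% rate applies.
$648,940 × 42% = $272,554.80
$272,554.80 is under the $444,000 cap.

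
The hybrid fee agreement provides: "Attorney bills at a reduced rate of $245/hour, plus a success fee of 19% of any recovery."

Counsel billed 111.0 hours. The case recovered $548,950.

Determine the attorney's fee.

Hourly: 111.0 × $245 = $27,195.00
Success fee: 19% of $548,950 = $104,300.50
Total: $27,195.00 + $104,300.50 = $131,495.50

$131,495.50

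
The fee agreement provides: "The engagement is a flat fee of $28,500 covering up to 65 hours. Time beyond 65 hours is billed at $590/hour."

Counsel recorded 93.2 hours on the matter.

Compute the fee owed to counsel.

$45,138.00

Flat fee: $28,500.00
Excess hours: 93.2 − 65 = 28.2
Overrun: 28.2 × $590 = $16,638.00
Total: $28,500.00 + $16,638.00 = $45,138.00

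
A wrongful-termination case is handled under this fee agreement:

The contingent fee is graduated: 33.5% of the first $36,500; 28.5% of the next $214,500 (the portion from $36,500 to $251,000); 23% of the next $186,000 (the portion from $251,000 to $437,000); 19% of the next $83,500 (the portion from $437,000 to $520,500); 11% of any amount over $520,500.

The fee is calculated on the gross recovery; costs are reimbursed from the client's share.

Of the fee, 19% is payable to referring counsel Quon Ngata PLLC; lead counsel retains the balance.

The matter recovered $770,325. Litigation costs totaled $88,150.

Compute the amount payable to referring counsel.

$30,302.29

Fee base is the gross recovery, $770,325; costs are reimbursed separately.
First $36,500 at 33.5% = $12,227.50
Next $214,500 at 28.5% = $61,132.50
Next $186,000 at 23% = $42,780.00
Next $83,500 at 19% = $15,865.00
Remaining $249,825 at 11% = $27,480.75
Fee: $12,227.50 + $61,132.50 + $42,780.00 + $15,865.00 + $27,480.75 = $159,485.75
Referral share: 19% of $159,485.75 = $30,302.29; lead counsel retains $159,485.75 − $30,302.29 = $129,183.46.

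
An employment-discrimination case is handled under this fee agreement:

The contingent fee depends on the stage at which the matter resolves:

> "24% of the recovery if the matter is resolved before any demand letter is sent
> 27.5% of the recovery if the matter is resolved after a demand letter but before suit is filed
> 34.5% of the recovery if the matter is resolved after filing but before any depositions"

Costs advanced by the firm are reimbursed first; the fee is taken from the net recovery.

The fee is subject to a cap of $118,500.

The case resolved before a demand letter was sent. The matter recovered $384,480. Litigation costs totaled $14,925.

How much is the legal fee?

$88,693.20

Fee base (net of costs): $384,480 − $14,925 = $369,555
The matter resolved before a demand letter was sent, so the 24% rate applies.
$369,555 × 24% = $88,693.20
$88,693.20 is under the $118,500 cap.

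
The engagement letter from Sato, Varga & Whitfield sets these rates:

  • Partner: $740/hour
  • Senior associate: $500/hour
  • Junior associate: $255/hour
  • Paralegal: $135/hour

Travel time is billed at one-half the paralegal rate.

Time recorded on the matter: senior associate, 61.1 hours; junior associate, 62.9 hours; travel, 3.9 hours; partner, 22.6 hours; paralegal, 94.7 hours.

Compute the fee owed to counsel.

Partner: 22.6 × $740 = $16,724.00
Senior associate: 61.1 × $500 = $30,550.00
Junior associate: 62.9 × $255 = $16,039.50
Paralegal: 94.7 × $135 = $12,784.50
Subtotal: $16,724.00 + $30,550.00 + $16,039.50 + $12,784.50 = $76,098.00
Travel: 3.9 × ($135 ÷ 2) = 3.9 × $67.50 = $263.25
Total: $76,098.00 + $263.25 = $76,361.25

$76,361.25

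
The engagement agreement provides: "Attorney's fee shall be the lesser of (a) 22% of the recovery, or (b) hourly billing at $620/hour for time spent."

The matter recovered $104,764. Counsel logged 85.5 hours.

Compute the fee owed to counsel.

(a) 22% of $104,764 = $23,048.08
(b) 85.5 × $620 = $53,010.00
The lesser is (a): $23,048.08.

$23,048.08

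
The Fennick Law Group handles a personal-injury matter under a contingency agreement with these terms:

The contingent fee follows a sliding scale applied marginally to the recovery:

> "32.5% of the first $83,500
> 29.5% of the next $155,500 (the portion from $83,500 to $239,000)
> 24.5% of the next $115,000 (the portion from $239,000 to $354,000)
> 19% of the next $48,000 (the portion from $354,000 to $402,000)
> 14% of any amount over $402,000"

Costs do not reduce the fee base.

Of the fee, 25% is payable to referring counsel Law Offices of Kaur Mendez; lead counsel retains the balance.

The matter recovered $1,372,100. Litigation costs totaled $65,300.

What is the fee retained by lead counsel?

Fee base is the gross recovery, $1,372,100; costs are reimbursed separately.
First $83,500 at 32.5% = $27,137.50
Next $155,500 at 29.5% = $45,872.50
Next $115,000 at 24.5% = $28,175.00
Next $48,000 at 19% = $9,120.00
Remaining $970,100 at 14% = $135,814.00
Fee: $27,137.50 + $45,872.50 + $28,175.00 + $9,120.00 + $135,814.00 = $246,119.00
Referral share: 25% of $246,119.00 = $61,529.75; lead counsel retains $246,119.00 − $61,529.75 = $184,589.25.

$184,589.25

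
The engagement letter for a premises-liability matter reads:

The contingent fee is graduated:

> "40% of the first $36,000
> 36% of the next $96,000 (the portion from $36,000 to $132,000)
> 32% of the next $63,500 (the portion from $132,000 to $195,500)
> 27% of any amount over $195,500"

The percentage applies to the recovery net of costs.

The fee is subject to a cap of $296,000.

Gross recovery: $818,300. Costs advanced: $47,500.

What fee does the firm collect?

$224,611.00

Fee base (net of costs): $818,300 − $47,500 = $770,800
First $36,000 at 40% = $14,400.00
Next $96,000 at 36% = $34,560.00
Next $63,500 at 32% = $20,320.00
Remaining $575,300 at 27% = $155,331.00
Fee: $14,400.00 + $34,560.00 + $20,320.00 + $155,331.00 = $224,611.00
$224,611.00 is under the $296,000 cap.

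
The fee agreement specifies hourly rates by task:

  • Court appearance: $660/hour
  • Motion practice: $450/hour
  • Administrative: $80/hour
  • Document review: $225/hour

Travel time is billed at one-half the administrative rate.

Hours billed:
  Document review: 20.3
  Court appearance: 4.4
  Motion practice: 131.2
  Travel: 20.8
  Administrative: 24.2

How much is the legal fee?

$69,279.50

Court appearance: 4.4 × $660 = $2,904.00
Motion practice: 131.2 × $450 = $59,040.00
Administrative: 24.2 × $80 = $1,936.00
Document review: 20.3 × $225 = $4,567.50
Subtotal: $2,904.00 + $59,040.00 + $1,936.00 + $4,567.50 = $68,447.50
Travel: 20.8 × ($80 ÷ 2) = 20.8 × $40.00 = $832.00
Total: $68,447.50 + $832.00 = $69,279.50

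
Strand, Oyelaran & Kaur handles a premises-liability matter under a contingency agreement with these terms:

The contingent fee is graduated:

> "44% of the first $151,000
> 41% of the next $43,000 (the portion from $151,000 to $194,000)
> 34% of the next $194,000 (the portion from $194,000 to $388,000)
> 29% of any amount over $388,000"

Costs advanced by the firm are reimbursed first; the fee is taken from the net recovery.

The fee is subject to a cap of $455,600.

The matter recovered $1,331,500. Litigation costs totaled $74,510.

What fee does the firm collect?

Fee base (net of costs): $1,331,500 − $74,510 = $1,256,990
First $151,000 at 44% = $66,440.00
Next $43,000 at 41% = $17,630.00
Next $194,000 at 34% = $65,960.00
Remaining $868,990 at 29% = $252,007.10
Fee: $66,440.00 + $17,630.00 + $65,960.00 + $252,007.10 = $402,037.10
$402,037.10 is under the $455,600 cap.

$402,037.10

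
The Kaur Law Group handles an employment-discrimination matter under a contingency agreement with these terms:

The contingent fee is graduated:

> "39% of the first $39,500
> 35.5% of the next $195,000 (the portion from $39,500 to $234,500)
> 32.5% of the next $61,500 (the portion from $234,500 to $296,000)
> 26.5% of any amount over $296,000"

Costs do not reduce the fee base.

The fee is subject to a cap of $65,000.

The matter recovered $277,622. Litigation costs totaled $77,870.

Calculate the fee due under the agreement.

$65,000.00

Fee base is the gross recovery, $277,622; costs are reimbursed separately.
First $39,500 at 39% = $15,405.00
Next $195,000 at 35.5% = $69,225.00
Remaining $43,122 at 32.5% = $14,014.65
Fee: $15,405.00 + $69,225.00 + $14,014.65 = $98,644.65
$98,644.65 exceeds the $65,000 cap, so the fee is capped at $65,000.00.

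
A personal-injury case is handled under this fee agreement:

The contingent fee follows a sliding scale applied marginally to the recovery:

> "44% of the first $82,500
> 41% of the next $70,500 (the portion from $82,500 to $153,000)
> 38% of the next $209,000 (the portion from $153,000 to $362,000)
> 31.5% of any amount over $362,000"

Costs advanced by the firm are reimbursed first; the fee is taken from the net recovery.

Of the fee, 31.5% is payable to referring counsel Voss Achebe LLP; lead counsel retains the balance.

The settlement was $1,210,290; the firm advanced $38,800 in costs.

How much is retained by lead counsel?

$273,735.83

Fee base (net of costs): $1,210,290 − $38,800 = $1,171,490
First $82,500 at 44% = $36,300.00
Next $70,500 at 41% = $28,905.00
Next $209,000 at 38% = $79,420.00
Remaining $809,490 at 31.5% = $254,989.35
Fee: $36,300.00 + $28,905.00 + $79,420.00 + $254,989.35 = $399,614.35
Referral share: 31.5% of $399,614.35 = $125,878.52; lead counsel retains $399,614.35 − $125,878.52 = $273,735.83.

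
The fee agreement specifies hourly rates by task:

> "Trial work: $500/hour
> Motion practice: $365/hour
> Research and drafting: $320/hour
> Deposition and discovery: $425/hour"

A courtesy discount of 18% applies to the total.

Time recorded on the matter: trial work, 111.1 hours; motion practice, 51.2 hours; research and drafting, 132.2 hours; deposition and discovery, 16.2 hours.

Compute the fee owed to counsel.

Trial work: 111.1 × $500 = $55,550.00
Motion practice: 51.2 × $365 = $18,688.00
Research and drafting: 132.2 × $320 = $42,304.00
Deposition and discovery: 16.2 × $425 = $6,885.00
Subtotal: $123,427.00
Less 18% discount: −$22,216.86
Total: $123,427.00 − $22,216.86 = $101,210.14

$101,210.14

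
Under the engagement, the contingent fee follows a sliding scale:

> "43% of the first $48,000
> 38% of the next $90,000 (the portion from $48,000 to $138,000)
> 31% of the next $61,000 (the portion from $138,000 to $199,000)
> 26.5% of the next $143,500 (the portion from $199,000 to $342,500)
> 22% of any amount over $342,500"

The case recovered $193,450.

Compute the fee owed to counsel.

First $48,000 at 43% = $20,640.00
Next $90,000 at 38% = $34,200.00
Remaining $55,450 at 31% = $17,189.50
Fee: $20,640.00 + $34,200.00 + $17,189.50 = $72,029.50

$72,029.50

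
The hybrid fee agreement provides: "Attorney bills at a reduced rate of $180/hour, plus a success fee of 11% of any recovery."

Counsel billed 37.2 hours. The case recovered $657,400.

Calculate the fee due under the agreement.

Hourly: 37.2 × $180 = $6,696.00
Success fee: 11% of $657,400 = $72,314.00
Total: $6,696.00 + $72,314.00 = $79,010.00

$79,010.00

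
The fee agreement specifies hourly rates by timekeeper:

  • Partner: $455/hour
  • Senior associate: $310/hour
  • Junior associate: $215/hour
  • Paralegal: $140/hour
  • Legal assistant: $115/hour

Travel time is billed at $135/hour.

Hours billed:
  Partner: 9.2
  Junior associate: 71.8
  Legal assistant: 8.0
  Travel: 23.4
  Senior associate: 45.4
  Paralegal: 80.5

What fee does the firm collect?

$49,046.00

Partner: 9.2 × $455 = $4,186.00
Senior associate: 45.4 × $310 = $14,074.00
Junior associate: 71.8 × $215 = $15,437.00
Paralegal: 80.5 × $140 = $11,270.00
Legal assistant: 8.0 × $115 = $920.00
Subtotal: $4,186.00 + $14,074.00 + $15,437.00 + $11,270.00 + $920.00 = $45,887.00
Travel: 23.4 × $135 = $3,159.00
Total: $45,887.00 + $3,159.00 = $49,046.00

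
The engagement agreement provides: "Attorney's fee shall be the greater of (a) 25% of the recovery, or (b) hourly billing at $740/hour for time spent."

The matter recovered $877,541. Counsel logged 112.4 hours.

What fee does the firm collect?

$219,385.25

(a) 25% of $877,541 = $219,385.25
(b) 112.4 × $740 = $83,176.00
The greater is (a): $219,385.25.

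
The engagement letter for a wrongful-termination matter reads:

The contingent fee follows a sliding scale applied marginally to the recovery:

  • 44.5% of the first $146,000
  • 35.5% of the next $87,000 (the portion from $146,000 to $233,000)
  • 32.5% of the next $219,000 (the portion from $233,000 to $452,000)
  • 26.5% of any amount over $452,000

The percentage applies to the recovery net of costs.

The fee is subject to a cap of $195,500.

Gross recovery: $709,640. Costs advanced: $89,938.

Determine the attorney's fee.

Fee base (net of costs): $709,640 − $89,938 = $619,702
First $146,000 at 44.5% = $64,970.00
Next $87,000 at 35.5% = $30,885.00
Next $219,000 at 32.5% = $71,175.00
Remaining $167,702 at 26.5% = $44,441.03
Fee: $64,970.00 + $30,885.00 + $71,175.00 + $44,441.03 = $211,471.03
$211,471.03 exceeds the $195,500 cap, so the fee is capped at $195,500.00.

$195,500.00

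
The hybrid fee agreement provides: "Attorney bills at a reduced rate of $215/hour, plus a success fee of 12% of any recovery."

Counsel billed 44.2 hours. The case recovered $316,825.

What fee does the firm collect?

Hourly: 44.2 × $215 = $9,503.00
Success fee: 12% of $316,825 = $38,019.00
Total: $9,503.00 + $38,019.00 = $47,522.00

$47,522.00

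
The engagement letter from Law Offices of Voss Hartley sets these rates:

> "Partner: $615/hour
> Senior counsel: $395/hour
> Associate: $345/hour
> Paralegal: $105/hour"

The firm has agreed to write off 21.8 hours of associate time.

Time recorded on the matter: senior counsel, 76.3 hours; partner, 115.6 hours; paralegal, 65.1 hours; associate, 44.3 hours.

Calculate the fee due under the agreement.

$115,830.50

Partner: 115.6 × $615 = $71,094.00
Senior counsel: 76.3 × $395 = $30,138.50
Associate: 44.3 × $345 = $15,283.50
Paralegal: 65.1 × $105 = $6,835.50
Subtotal: $123,351.50
Write-off: 21.8 × $345 = $7,521.00
Total: $123,351.50 − $7,521.00 = $115,830.50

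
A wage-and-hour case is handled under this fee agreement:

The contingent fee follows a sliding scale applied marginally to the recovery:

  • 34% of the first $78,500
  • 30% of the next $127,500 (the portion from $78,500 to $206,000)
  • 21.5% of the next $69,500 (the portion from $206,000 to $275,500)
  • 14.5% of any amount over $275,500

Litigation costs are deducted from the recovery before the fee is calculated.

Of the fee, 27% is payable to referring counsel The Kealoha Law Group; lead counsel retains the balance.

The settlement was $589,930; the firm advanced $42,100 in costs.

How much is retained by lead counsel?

Fee base (net of costs): $589,930 − $42,100 = $547,830
First $78,500 at 34% = $26,690.00
Next $127,500 at 30% = $38,250.00
Next $69,500 at 21.5% = $14,942.50
Remaining $272,330 at 14.5% = $39,487.85
Fee: $26,690.00 + $38,250.00 + $14,942.50 + $39,487.85 = $119,370.35
Referral share: 27% of $119,370.35 = $32,229.99; lead counsel retains $119,370.35 − $32,229.99 = $87,140.36.

$87,140.36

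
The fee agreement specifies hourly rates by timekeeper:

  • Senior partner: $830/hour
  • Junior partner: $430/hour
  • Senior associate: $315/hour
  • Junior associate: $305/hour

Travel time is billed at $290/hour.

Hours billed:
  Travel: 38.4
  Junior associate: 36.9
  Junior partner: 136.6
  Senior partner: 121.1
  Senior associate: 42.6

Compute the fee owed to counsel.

Senior partner: 121.1 × $830 = $100,513.00
Junior partner: 136.6 × $430 = $58,738.00
Senior associate: 42.6 × $315 = $13,419.00
Junior associate: 36.9 × $305 = $11,254.50
Subtotal: $100,513.00 + $58,738.00 + $13,419.00 + $11,254.50 = $183,924.50
Travel: 38.4 × $290 = $11,136.00
Total: $183,924.50 + $11,136.00 = $195,060.50

$195,060.50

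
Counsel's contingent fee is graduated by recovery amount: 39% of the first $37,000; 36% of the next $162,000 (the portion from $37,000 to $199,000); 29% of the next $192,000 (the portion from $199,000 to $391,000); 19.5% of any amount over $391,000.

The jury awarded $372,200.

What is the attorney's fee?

$122,978.00

First $37,000 at 39% = $14,430.00
Next $162,000 at 36% = $58,320.00
Remaining $173,200 at 29% = $50,228.00
Fee: $14,430.00 + $58,320.00 + $50,228.00 = $122,978.00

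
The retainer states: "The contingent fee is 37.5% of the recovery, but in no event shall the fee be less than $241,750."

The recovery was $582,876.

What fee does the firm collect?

$241,750.00

37.5% of $582,876 = $218,578.50
That is below the $241,750 minimum, so the minimum applies.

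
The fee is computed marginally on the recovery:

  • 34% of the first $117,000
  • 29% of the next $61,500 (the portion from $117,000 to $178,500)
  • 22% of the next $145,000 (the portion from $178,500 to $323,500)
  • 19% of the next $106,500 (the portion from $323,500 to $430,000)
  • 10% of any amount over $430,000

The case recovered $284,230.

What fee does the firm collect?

First $117,000 at 34% = $39,780.00
Next $61,500 at 29% = $17,835.00
Remaining $105,730 at 22% = $23,260.60
Fee: $39,780.00 + $17,835.00 + $23,260.60 = $80,875.60

$80,875.60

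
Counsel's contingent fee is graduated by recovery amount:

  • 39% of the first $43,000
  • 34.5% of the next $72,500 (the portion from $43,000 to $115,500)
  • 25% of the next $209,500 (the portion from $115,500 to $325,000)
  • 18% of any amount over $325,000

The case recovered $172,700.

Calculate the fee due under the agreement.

First $43,000 at 39% = $16,770.00
Next $72,500 at 34.5% = $25,012.50
Remaining $57,200 at 25% = $14,300.00
Fee: $16,770.00 + $25,012.50 + $14,300.00 = $56,082.50

$56,082.50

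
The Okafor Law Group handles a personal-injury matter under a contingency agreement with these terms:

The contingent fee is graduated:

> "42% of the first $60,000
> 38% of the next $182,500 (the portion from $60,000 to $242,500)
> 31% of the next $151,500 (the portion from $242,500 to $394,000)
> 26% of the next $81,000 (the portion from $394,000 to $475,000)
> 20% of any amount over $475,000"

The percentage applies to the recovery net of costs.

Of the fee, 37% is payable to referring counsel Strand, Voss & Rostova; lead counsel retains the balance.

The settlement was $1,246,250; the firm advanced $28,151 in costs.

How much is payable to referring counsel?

$115,142.08

Fee base (net of costs): $1,246,250 − $28,151 = $1,218,099
First $60,000 at 42% = $25,200.00
Next $182,500 at 38% = $69,350.00
Next $151,500 at 31% = $46,965.00
Next $81,000 at 26% = $21,060.00
Remaining $743,099 at 20% = $148,619.80
Fee: $25,200.00 + $69,350.00 + $46,965.00 + $21,060.00 + $148,619.80 = $311,194.80
Referral share: 37% of $311,194.80 = $115,142.08; lead counsel retains $311,194.80 − $115,142.08 = $196,052.72.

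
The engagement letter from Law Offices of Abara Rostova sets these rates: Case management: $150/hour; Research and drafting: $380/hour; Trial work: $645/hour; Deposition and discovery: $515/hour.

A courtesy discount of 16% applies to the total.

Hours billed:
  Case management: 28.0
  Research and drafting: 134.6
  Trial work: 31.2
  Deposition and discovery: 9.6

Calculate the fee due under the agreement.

Case management: 28.0 × $150 = $4,200.00
Research and drafting: 134.6 × $380 = $51,148.00
Trial work: 31.2 × $645 = $20,124.00
Deposition and discovery: 9.6 × $515 = $4,944.00
Subtotal: $80,416.00
Less 16% discount: −$12,866.56
Total: $80,416.00 − $12,866.56 = $67,549.44

$67,549.44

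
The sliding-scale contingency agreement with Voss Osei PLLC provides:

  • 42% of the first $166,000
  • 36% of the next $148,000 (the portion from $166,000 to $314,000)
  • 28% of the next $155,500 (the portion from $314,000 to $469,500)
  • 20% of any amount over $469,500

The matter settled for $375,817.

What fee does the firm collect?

First $166,000 at 42% = $69,720.00
Next $148,000 at 36% = $53,280.00
Remaining $61,817 at 28% = $17,308.76
Fee: $69,720.00 + $53,280.00 + $17,308.76 = $140,308.76

$140,308.76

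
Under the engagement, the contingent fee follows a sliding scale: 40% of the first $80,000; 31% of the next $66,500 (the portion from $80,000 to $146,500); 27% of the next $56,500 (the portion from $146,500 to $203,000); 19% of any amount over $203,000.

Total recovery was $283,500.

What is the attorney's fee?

First $80,000 at 40% = $32,000.00
Next $66,500 at 31% = $20,615.00
Next $56,500 at 27% = $15,255.00
Remaining $80,500 at 19% = $15,295.00
Fee: $32,000.00 + $20,615.00 + $15,255.00 + $15,295.00 = $83,165.00

$83,165.00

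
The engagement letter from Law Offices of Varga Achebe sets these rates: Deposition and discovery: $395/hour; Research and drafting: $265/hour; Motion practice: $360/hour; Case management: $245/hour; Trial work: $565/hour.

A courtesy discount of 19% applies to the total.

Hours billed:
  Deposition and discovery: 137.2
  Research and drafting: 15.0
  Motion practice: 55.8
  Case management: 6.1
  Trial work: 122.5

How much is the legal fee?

Deposition and discovery: 137.2 × $395 = $54,194.00
Research and drafting: 15.0 × $265 = $3,975.00
Motion practice: 55.8 × $360 = $20,088.00
Case management: 6.1 × $245 = $1,494.50
Trial work: 122.5 × $565 = $69,212.50
Subtotal: $148,964.00
Less 19% discount: −$28,303.16
Total: $148,964.00 − $28,303.16 = $120,660.84

$120,660.84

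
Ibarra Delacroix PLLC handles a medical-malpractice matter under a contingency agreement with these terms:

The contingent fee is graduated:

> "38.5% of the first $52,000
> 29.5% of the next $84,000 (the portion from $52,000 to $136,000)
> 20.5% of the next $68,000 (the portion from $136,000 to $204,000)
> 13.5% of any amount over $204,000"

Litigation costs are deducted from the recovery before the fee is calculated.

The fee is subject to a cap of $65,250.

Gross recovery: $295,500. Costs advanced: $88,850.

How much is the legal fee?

Fee base (net of costs): $295,500 − $88,850 = $206,650
First $52,000 at 38.5% = $20,020.00
Next $84,000 at 29.5% = $24,780.00
Next $68,000 at 20.5% = $13,940.00
Remaining $2,650 at 13.5% = $357.75
Fee: $20,020.00 + $24,780.00 + $13,940.00 + $357.75 = $59,097.75
$59,097.75 is under the $65,250 cap.

$59,097.75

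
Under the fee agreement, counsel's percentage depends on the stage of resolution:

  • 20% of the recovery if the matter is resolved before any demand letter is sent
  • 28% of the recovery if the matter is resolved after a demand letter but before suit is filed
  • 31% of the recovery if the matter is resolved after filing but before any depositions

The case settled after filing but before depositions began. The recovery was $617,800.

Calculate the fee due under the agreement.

The matter settled after filing but before depositions began, so the 31% rate applies.
$617,800 × 31% = $191,518.00

$191,518.00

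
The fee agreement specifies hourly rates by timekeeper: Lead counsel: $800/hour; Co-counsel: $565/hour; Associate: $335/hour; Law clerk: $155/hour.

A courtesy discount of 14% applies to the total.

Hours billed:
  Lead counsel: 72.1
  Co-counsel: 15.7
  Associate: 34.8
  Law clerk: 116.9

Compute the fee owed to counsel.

$82,842.08

Lead counsel: 72.1 × $800 = $57,680.00
Co-counsel: 15.7 × $565 = $8,870.50
Associate: 34.8 × $335 = $11,658.00
Law clerk: 116.9 × $155 = $18,119.50
Subtotal: $96,328.00
Less 14% discount: −$13,485.92
Total: $96,328.00 − $13,485.92 = $82,842.08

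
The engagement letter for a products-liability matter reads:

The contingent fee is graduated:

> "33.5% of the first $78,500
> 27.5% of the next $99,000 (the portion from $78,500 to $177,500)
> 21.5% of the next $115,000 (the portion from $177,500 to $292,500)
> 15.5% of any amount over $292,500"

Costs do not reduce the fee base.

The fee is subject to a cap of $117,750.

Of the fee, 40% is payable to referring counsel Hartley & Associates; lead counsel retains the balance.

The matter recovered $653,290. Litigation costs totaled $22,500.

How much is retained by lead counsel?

Fee base is the gross recovery, $653,290; costs are reimbursed separately.
First $78,500 at 33.5% = $26,297.50
Next $99,000 at 27.5% = $27,225.00
Next $115,000 at 21.5% = $24,725.00
Remaining $360,790 at 15.5% = $55,922.45
Fee: $26,297.50 + $27,225.00 + $24,725.00 + $55,922.45 = $134,169.95
$134,169.95 exceeds the $117,750 cap, so the fee is capped at $117,750.00.
Referral share: 40% of $117,750.00 = $47,100.00; lead counsel retains $117,750.00 − $47,100.00 = $70,650.00.

$70,650.00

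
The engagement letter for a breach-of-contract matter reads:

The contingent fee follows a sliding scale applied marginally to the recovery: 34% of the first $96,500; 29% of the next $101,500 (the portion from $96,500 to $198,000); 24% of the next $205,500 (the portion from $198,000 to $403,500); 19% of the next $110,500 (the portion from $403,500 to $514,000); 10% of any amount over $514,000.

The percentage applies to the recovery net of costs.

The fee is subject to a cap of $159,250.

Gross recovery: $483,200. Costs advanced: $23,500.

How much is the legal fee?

$122,243.00

Fee base (net of costs): $483,200 − $23,500 = $459,700
First $96,500 at 34% = $32,810.00
Next $101,500 at 29% = $29,435.00
Next $205,500 at 24% = $49,320.00
Remaining $56,200 at 19% = $10,678.00
Fee: $32,810.00 + $29,435.00 + $49,320.00 + $10,678.00 = $122,243.00
$122,243.00 is under the $159,250 cap.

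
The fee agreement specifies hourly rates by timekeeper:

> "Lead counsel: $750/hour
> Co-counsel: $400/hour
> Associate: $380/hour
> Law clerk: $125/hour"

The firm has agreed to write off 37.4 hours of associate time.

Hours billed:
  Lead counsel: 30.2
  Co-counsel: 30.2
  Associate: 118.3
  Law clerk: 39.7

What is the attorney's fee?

$70,434.50

Lead counsel: 30.2 × $750 = $22,650.00
Co-counsel: 30.2 × $400 = $12,080.00
Associate: 118.3 × $380 = $44,954.00
Law clerk: 39.7 × $125 = $4,962.50
Subtotal: $84,646.50
Write-off: 37.4 × $380 = $14,212.00
Total: $84,646.50 − $14,212.00 = $70,434.50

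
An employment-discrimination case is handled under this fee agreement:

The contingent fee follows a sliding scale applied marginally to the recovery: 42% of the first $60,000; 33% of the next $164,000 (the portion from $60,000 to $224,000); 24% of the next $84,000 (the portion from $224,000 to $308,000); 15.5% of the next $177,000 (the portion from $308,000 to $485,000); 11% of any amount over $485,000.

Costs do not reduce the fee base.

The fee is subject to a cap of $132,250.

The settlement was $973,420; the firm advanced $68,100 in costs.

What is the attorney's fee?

Fee base is the gross recovery, $973,420; costs are reimbursed separately.
First $60,000 at 42% = $25,200.00
Next $164,000 at 33% = $54,120.00
Next $84,000 at 24% = $20,160.00
Next $177,000 at 15.5% = $27,435.00
Remaining $488,420 at 11% = $53,726.20
Fee: $25,200.00 + $54,120.00 + $20,160.00 + $27,435.00 + $53,726.20 = $180,641.20
$180,641.20 exceeds the $132,250 cap, so the fee is capped at $132,250.00.

$132,250.00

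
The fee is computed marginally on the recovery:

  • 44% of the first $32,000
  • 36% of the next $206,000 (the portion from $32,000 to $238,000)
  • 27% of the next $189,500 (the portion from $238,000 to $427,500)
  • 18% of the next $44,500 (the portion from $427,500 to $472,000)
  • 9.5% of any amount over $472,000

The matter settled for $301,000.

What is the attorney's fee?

First $32,000 at 44% = $14,080.00
Next $206,000 at 36% = $74,160.00
Remaining $63,000 at 27% = $17,010.00
Fee: $14,080.00 + $74,160.00 + $17,010.00 = $105,250.00

$105,250.00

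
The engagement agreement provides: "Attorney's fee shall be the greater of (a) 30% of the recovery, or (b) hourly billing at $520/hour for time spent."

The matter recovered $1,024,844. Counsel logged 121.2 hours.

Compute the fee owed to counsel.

$307,453.20

(a) 30% of $1,024,844 = $307,453.20
(b) 121.2 × $520 = $63,024.00
The greater is (a): $307,453.20.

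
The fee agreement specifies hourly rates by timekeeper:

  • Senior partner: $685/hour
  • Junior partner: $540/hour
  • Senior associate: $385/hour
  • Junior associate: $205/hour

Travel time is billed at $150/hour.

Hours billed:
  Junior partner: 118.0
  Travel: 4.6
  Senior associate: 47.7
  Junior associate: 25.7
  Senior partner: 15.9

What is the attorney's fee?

$98,934.50

Senior partner: 15.9 × $685 = $10,891.50
Junior partner: 118.0 × $540 = $63,720.00
Senior associate: 47.7 × $385 = $18,364.50
Junior associate: 25.7 × $205 = $5,268.50
Subtotal: $10,891.50 + $63,720.00 + $18,364.50 + $5,268.50 = $98,244.50
Travel: 4.6 × $150 = $690.00
Total: $98,244.50 + $690.00 = $98,934.50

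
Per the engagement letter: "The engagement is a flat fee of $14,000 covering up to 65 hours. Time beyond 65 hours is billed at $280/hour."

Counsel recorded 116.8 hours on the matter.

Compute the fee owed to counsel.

Flat fee: $14,000.00
Excess hours: 116.8 − 65 = 51.8
Overrun: 51.8 × $280 = $14,504.00
Total: $14,000.00 + $14,504.00 = $28,504.00

$28,504.00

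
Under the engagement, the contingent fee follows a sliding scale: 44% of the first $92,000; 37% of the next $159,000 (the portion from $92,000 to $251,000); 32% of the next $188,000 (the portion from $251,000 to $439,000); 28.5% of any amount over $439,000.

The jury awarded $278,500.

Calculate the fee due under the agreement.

First $92,000 at 44% = $40,480.00
Next $159,000 at 37% = $58,830.00
Remaining $27,500 at 32% = $8,800.00
Fee: $40,480.00 + $58,830.00 + $8,800.00 = $108,110.00

$108,110.00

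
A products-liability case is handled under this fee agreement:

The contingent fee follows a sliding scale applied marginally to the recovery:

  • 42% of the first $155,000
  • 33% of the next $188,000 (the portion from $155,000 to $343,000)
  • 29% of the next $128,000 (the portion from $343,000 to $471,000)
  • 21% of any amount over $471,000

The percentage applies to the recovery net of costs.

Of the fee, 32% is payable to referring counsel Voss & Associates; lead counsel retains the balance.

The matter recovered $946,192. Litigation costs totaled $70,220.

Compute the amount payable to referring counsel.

$79,777.32

Fee base (net of costs): $946,192 − $70,220 = $875,972
First $155,000 at 42% = $65,100.00
Next $188,000 at 33% = $62,040.00
Next $128,000 at 29% = $37,120.00
Remaining $404,972 at 21% = $85,044.12
Fee: $65,100.00 + $62,040.00 + $37,120.00 + $85,044.12 = $249,304.12
Referral share: 32% of $249,304.12 = $79,777.32; lead counsel retains $249,304.12 − $79,777.32 = $169,526.80.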